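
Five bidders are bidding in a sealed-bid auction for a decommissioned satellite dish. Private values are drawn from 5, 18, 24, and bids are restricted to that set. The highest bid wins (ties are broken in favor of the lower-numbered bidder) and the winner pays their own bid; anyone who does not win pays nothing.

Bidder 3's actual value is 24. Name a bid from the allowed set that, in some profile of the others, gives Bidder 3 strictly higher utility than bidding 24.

18

Suppose Bidder 1 bids 5, Bidder 2 bids 5, Bidder 4 bids 5 and Bidder 5 bids 5.
Bid 24: wins, pays 24, utility 24 - 24 = 0.
Bid 18: wins, pays 18, utility 24 - 18 = 6.
So bidding 18 beats truth here (6 > 0).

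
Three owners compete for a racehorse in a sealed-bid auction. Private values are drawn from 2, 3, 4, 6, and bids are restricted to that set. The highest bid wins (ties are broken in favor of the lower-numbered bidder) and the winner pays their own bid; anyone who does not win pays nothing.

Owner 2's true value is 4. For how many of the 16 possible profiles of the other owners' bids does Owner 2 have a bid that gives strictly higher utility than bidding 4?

2

Others bid (2, 2): truth gives 0; bid 3 gives 1 > 0. Violating.
Others bid (2, 3): truth gives 0; bid 3 gives 1 > 0. Violating.
Others bid (2, 4): truth gives 0; no alternative beats it.
Others bid (2, 6): truth gives 0; no alternative beats it.
(Checking all 16 profiles: 2 have a profitable deviation, 14 do not.)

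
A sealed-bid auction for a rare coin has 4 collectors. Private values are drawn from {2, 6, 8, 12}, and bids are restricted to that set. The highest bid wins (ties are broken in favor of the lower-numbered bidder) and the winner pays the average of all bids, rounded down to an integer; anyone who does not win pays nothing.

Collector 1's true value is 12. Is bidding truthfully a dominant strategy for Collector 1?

No

Consider the case where Collector 2 bids 2, Collector 3 bids 2 and Collector 4 bids 2.
Truthful bid 12: wins, pays 4, utility 12 - 4 = 8.
Bid 2 instead: wins, pays 2, utility 12 - 2 = 10.
Since 10 > 8, bidding 2 is strictly better here, so truthful bidding is not dominant.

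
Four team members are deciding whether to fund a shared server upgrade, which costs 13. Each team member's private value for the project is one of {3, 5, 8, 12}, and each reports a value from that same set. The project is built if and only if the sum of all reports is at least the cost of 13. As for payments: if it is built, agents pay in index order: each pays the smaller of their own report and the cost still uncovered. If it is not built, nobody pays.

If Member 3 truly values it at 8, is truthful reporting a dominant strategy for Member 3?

Consider the case where Member 1 reports 3, Member 2 reports 3 and Member 4 reports 3.
Truthful report 8: project built, pays 7, utility 8 - 7 = 1.
Report 5 instead: project built, pays 5, utility 8 - 5 = 3.
Since 3 > 1, reporting 5 is strictly better here, so truthful reporting is not dominant.

No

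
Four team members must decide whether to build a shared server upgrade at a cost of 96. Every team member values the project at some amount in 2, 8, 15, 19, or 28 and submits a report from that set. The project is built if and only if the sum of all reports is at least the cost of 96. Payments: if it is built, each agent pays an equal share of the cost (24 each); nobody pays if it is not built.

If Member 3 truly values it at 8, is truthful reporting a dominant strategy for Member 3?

Check each profile of the others' reports and compare truth against every alternative report.
Others report (2, 2, 2): truth gives 0, best alternative gives 0.
Others report (2, 2, 8): truth gives 0, best alternative gives 0.
Others report (2, 2, 15): truth gives 0, best alternative gives 0.
Others report (2, 2, 19): truth gives 0, best alternative gives 0.
Others report (2, 2, 28): truth gives 0, best alternative gives 0.
Others report (2, 8, 2): truth gives 0, best alternative gives 0.
(Remaining 119 profiles checked similarly; truth is weakly best in each.)
In every case the truthful report is at least as good as any alternative, so it is a dominant strategy.

Yes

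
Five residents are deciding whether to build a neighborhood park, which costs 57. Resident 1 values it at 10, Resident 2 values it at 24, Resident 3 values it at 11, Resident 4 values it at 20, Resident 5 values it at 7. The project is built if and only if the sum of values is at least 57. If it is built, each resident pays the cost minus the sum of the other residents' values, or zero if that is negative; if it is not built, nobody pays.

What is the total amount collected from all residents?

Total value 72 ≥ cost 57, so it is built.
Resident 1: others sum to 62; max(0, 57 - 62) = 0.
Resident 2: others sum to 48; max(0, 57 - 48) = 9.
Resident 3: others sum to 61; max(0, 57 - 61) = 0.
Resident 4: others sum to 52; max(0, 57 - 52) = 5.
Resident 5: others sum to 65; max(0, 57 - 65) = 0.
Total collected = 0 + 9 + 0 + 5 + 0 = 14.

14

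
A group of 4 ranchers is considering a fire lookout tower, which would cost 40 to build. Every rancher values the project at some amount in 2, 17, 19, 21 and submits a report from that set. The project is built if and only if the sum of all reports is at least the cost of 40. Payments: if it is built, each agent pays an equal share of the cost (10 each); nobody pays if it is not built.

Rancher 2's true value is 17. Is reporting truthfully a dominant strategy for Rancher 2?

Consider the case where Rancher 1 reports 2, Rancher 3 reports 2 and Rancher 4 reports 17.
Truthful report 17: project not built, utility 0.
Report 19 instead: project built, pays 10, utility 17 - 10 = 7.
Since 7 > 0, reporting 19 is strictly better here, so truthful reporting is not dominant.

No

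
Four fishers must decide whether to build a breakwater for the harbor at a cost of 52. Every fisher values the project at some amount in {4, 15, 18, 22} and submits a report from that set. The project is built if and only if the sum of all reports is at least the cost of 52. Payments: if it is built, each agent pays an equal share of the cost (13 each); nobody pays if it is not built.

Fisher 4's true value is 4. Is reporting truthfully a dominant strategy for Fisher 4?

Check each profile of the others' reports and compare truth against every alternative report.
Others report (4, 15, 18): truth gives 0, best alternative gives -9.
Others report (4, 15, 22): truth gives 0, best alternative gives -9.
Others report (4, 18, 15): truth gives 0, best alternative gives -9.
Others report (4, 18, 18): truth gives 0, best alternative gives -9.
Others report (4, 18, 22): truth gives 0, best alternative gives -9.
Others report (4, 22, 15): truth gives 0, best alternative gives -9.
(Remaining 58 profiles checked similarly; truth is weakly best in each.)
In every case the truthful report is at least as good as any alternative, so it is a dominant strategy.

Yes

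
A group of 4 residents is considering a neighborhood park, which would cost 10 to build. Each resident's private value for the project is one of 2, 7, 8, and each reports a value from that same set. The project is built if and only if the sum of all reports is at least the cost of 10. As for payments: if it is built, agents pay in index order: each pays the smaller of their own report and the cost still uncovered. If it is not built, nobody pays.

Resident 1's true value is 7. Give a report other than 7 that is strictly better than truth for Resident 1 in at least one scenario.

2

Suppose Resident 2 reports 2, Resident 3 reports 2 and Resident 4 reports 7.
Report 7: project built, pays 7, utility 7 - 7 = 0.
Report 2: project built, pays 2, utility 7 - 2 = 5.
So reporting 2 beats truth here (5 > 0).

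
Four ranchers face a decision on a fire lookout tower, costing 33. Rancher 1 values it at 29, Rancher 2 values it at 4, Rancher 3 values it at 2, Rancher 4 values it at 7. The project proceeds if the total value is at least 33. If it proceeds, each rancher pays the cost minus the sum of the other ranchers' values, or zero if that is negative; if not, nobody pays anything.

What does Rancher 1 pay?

Total value 42 ≥ cost 33, so the project is built.
The other ranchers' values sum to 13.
Cost minus that sum is 33 - 13 = 20.

20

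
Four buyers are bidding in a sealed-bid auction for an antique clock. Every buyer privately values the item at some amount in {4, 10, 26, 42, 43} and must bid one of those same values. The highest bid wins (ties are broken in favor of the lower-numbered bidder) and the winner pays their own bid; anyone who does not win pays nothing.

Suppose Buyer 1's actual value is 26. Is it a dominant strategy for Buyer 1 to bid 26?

No

Consider the case where Buyer 2 bids 4, Buyer 3 bids 4 and Buyer 4 bids 4.
Truthful bid 26: wins, pays 26, utility 26 - 26 = 0.
Bid 4 instead: wins, pays 4, utility 26 - 4 = 22.
Since 22 > 0, bidding 4 is strictly better here, so truthful bidding is not dominant.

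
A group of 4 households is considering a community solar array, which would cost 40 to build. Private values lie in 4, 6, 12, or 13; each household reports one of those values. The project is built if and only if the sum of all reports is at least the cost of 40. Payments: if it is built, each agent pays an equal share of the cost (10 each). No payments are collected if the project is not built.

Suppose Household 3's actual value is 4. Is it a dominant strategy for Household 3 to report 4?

Yes

Check each profile of the others' reports and compare truth against every alternative report.
Others report (12, 12, 12): truth gives -6, best alternative gives -6.
Others report (12, 12, 13): truth gives -6, best alternative gives -6.
Others report (12, 13, 12): truth gives -6, best alternative gives -6.
Others report (12, 13, 13): truth gives -6, best alternative gives -6.
Others report (13, 12, 12): truth gives -6, best alternative gives -6.
Others report (13, 12, 13): truth gives -6, best alternative gives -6.
(Remaining 58 profiles checked similarly; truth is weakly best in each.)
In every case the truthful report is at least as good as any alternative, so it is a dominant strategy.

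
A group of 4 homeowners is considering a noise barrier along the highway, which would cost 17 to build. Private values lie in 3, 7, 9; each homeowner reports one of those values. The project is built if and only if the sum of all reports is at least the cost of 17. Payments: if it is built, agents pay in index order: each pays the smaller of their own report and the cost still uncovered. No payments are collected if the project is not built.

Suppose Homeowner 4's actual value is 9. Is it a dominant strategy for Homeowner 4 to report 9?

Yes

Check each profile of the others' reports and compare truth against every alternative report.
Others report (3, 3, 3): truth gives 1, best alternative gives 0.
Others report (3, 7, 7): truth gives 9, best alternative gives 9.
Others report (3, 7, 9): truth gives 9, best alternative gives 9.
Others report (3, 9, 7): truth gives 9, best alternative gives 9.
Others report (3, 9, 9): truth gives 9, best alternative gives 9.
Others report (7, 3, 7): truth gives 9, best alternative gives 9.
(Remaining 21 profiles checked similarly; truth is weakly best in each.)
In every case the truthful report is at least as good as any alternative, so it is a dominant strategy.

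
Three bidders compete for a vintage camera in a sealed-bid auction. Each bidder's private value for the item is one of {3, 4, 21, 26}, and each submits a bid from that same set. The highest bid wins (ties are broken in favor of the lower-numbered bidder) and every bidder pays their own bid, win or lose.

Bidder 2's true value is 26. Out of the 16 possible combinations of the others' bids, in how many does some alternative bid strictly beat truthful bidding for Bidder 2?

10

Others bid (3, 3): truth gives 0; bid 4 gives 22 > 0. Violating.
Others bid (3, 4): truth gives 0; bid 4 gives 22 > 0. Violating.
Others bid (3, 21): truth gives 0; bid 21 gives 5 > 0. Violating.
Others bid (4, 3): truth gives 0; bid 21 gives 5 > 0. Violating.
Others bid (3, 26): truth gives 0; no alternative beats it.
Others bid (4, 26): truth gives 0; no alternative beats it.
(Checking all 16 profiles: 10 have a profitable deviation, 6 do not.)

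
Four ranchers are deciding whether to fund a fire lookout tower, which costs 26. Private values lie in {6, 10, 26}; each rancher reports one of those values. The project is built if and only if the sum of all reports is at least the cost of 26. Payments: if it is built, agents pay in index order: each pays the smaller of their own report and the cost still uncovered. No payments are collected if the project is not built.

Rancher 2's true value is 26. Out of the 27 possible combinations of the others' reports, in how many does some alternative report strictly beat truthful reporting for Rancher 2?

Others report (6, 6, 6): truth gives 6; report 10 gives 16 > 6. Violating.
Others report (6, 6, 10): truth gives 6; report 6 gives 20 > 6. Violating.
Others report (6, 6, 26): truth gives 6; report 6 gives 20 > 6. Violating.
Others report (6, 10, 6): truth gives 6; report 6 gives 20 > 6. Violating.
Others report (26, 6, 6): truth gives 26; no alternative beats it.
Others report (26, 6, 10): truth gives 26; no alternative beats it.
(Checking all 27 profiles: 18 have a profitable deviation, 9 do not.)

18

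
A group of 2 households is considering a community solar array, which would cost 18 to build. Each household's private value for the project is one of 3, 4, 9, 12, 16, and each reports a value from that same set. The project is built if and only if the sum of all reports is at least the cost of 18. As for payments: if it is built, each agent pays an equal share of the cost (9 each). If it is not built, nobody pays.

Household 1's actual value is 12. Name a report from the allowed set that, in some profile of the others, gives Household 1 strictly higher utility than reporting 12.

Suppose Household 2 reports 3.
Report 12: project not built, utility 0.
Report 16: project built, pays 9, utility 12 - 9 = 3.
So reporting 16 beats truth here (3 > 0).

16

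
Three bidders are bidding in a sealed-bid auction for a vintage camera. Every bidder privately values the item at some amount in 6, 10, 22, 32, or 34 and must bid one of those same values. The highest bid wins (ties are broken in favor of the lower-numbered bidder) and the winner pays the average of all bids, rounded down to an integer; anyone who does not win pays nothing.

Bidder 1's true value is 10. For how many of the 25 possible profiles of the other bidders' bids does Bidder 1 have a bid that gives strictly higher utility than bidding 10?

1

Others bid (6, 6): truth gives 3; bid 6 gives 4 > 3. Violating.
Others bid (6, 10): truth gives 2; no alternative beats it.
Others bid (6, 22): truth gives 0; no alternative beats it.
(Checking all 25 profiles: 1 has a profitable deviation, 24 do not.)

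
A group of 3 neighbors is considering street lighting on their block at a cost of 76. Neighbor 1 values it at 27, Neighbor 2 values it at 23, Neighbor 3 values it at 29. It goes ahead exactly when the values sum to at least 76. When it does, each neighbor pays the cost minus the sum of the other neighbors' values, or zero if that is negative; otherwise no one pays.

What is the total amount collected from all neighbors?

Total value 79 ≥ cost 76, so it is built.
Neighbor 1: others sum to 52; max(0, 76 - 52) = 24.
Neighbor 2: others sum to 56; max(0, 76 - 56) = 20.
Neighbor 3: others sum to 50; max(0, 76 - 50) = 26.
Total collected = 24 + 20 + 26 = 70.

70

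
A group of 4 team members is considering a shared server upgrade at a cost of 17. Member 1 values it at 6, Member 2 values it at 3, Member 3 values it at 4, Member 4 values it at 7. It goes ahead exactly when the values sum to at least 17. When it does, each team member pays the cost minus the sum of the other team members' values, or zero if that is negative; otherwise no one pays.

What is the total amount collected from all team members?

8

Total value 20 ≥ cost 17, so it is built.
Member 1: others sum to 14; max(0, 17 - 14) = 3.
Member 2: others sum to 17; max(0, 17 - 17) = 0.
Member 3: others sum to 16; max(0, 17 - 16) = 1.
Member 4: others sum to 13; max(0, 17 - 13) = 4.
Total collected = 3 + 0 + 1 + 4 = 8.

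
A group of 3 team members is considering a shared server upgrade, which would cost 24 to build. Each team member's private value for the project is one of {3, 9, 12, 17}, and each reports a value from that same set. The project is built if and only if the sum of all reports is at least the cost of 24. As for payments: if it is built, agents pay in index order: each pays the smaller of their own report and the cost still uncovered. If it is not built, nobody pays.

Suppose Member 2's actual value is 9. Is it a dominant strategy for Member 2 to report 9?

No

Consider the case where Member 1 reports 9 and Member 3 reports 12.
Truthful report 9: project built, pays 9, utility 9 - 9 = 0.
Report 3 instead: project built, pays 3, utility 9 - 3 = 6.
Since 6 > 0, reporting 3 is strictly better here, so truthful reporting is not dominant.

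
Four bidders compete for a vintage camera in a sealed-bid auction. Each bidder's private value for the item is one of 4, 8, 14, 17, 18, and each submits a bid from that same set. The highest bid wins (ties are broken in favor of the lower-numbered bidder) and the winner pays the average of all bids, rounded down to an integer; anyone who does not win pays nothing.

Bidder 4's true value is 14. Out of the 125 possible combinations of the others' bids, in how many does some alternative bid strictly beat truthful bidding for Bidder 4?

Others bid (4, 4, 4): truth gives 8; bid 8 gives 9 > 8. Violating.
Others bid (4, 4, 14): truth gives 0; bid 17 gives 5 > 0. Violating.
Others bid (4, 4, 17): truth gives 0; bid 18 gives 4 > 0. Violating.
Others bid (4, 8, 14): truth gives 0; bid 17 gives 4 > 0. Violating.
Others bid (4, 4, 8): truth gives 7; no alternative beats it.
Others bid (4, 4, 18): truth gives 0; no alternative beats it.
(Checking all 125 profiles: 37 have a profitable deviation, 88 do not.)

37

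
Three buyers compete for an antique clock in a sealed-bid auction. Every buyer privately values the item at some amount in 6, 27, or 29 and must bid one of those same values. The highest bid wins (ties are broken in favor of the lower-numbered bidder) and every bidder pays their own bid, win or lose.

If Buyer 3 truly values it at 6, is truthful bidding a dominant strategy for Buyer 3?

Yes

Check each profile of the others' bids and compare truth against every alternative bid.
Others bid (6, 29): truth gives -6, best alternative gives -27.
Others bid (27, 29): truth gives -6, best alternative gives -27.
Others bid (29, 6): truth gives -6, best alternative gives -27.
Others bid (29, 27): truth gives -6, best alternative gives -27.
Others bid (29, 29): truth gives -6, best alternative gives -27.
Others bid (6, 27): truth gives -6, best alternative gives -23.
(Remaining 3 profiles checked similarly; truth is weakly best in each.)
In every case the truthful bid is at least as good as any alternative, so it is a dominant strategy.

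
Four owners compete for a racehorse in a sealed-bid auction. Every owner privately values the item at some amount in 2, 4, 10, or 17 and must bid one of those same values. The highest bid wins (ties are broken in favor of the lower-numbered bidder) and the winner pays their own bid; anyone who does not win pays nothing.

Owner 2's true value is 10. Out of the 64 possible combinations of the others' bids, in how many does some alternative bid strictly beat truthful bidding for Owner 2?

4

Others bid (2, 2, 2): truth gives 0; bid 4 gives 6 > 0. Violating.
Others bid (2, 2, 4): truth gives 0; bid 4 gives 6 > 0. Violating.
Others bid (2, 4, 2): truth gives 0; bid 4 gives 6 > 0. Violating.
Others bid (2, 4, 4): truth gives 0; bid 4 gives 6 > 0. Violating.
Others bid (2, 2, 10): truth gives 0; no alternative beats it.
Others bid (2, 2, 17): truth gives 0; no alternative beats it.
(Checking all 64 profiles: 4 have a profitable deviation, 60 do not.)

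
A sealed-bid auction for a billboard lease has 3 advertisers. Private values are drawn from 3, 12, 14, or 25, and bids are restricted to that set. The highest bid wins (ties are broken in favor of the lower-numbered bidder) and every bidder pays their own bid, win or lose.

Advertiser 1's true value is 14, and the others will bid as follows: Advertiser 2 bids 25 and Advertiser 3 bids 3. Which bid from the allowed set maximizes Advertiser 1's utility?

3

Bid 3: loses but pays 3, utility -3.
Bid 12: loses but pays 12, utility -12.
Bid 14: loses but pays 14, utility -14.
Bid 25: wins, pays 25, utility 14 - 25 = -11.
The best choice is 3 with utility -3.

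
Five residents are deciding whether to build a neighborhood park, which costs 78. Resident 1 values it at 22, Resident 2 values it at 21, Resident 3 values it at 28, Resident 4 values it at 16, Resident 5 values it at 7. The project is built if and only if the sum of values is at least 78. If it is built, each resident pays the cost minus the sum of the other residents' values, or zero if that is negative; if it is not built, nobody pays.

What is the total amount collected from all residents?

23

Total value 94 ≥ cost 78, so it is built.
Resident 1: others sum to 72; max(0, 78 - 72) = 6.
Resident 2: others sum to 73; max(0, 78 - 73) = 5.
Resident 3: others sum to 66; max(0, 78 - 66) = 12.
Resident 4: others sum to 78; max(0, 78 - 78) = 0.
Resident 5: others sum to 87; max(0, 78 - 87) = 0.
Total collected = 6 + 5 + 12 + 0 + 0 = 23.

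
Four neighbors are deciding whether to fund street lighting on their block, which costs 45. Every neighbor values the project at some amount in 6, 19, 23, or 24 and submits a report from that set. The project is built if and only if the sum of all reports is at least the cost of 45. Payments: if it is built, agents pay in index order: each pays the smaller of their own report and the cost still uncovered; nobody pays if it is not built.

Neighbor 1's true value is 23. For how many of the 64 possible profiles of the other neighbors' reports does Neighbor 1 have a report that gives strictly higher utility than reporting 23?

63

Others report (6, 6, 19): truth gives 0; report 19 gives 4 > 0. Violating.
Others report (6, 6, 23): truth gives 0; report 19 gives 4 > 0. Violating.
Others report (6, 6, 24): truth gives 0; report 19 gives 4 > 0. Violating.
Others report (6, 19, 6): truth gives 0; report 19 gives 4 > 0. Violating.
Others report (6, 6, 6): truth gives 0; no alternative beats it.
(Checking all 64 profiles: 63 have a profitable deviation, 1 does not.)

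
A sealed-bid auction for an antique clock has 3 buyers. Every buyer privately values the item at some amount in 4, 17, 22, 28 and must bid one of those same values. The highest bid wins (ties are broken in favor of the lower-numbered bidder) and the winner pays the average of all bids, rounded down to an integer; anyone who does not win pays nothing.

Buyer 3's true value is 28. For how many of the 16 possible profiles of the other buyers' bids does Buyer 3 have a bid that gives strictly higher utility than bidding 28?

4

Others bid (4, 4): truth gives 16; bid 17 gives 20 > 16. Violating.
Others bid (4, 17): truth gives 12; bid 22 gives 14 > 12. Violating.
Others bid (17, 4): truth gives 12; bid 22 gives 14 > 12. Violating.
Others bid (17, 17): truth gives 8; bid 22 gives 10 > 8. Violating.
Others bid (4, 22): truth gives 10; no alternative beats it.
Others bid (4, 28): truth gives 0; no alternative beats it.
(Checking all 16 profiles: 4 have a profitable deviation, 12 do not.)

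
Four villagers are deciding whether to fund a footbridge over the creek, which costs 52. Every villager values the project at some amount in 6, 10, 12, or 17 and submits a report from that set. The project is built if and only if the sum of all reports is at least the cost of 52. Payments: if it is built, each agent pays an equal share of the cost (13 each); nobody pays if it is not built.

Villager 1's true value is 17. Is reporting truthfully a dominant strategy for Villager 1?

Check each profile of the others' reports and compare truth against every alternative report.
Others report (6, 12, 17): truth gives 4, best alternative gives 0.
Others report (6, 17, 12): truth gives 4, best alternative gives 0.
Others report (10, 10, 17): truth gives 4, best alternative gives 0.
Others report (10, 12, 17): truth gives 4, best alternative gives 0.
Others report (10, 17, 10): truth gives 4, best alternative gives 0.
Others report (10, 17, 12): truth gives 4, best alternative gives 0.
(Remaining 58 profiles checked similarly; truth is weakly best in each.)
In every case the truthful report is at least as good as any alternative, so it is a dominant strategy.

Yes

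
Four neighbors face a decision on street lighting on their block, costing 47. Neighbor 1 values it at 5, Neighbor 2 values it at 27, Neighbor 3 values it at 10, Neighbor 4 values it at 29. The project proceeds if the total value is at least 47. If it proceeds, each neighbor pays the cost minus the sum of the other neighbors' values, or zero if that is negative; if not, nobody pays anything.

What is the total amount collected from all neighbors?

8

Total value 71 ≥ cost 47, so it is built.
Neighbor 1: others sum to 66; max(0, 47 - 66) = 0.
Neighbor 2: others sum to 44; max(0, 47 - 44) = 3.
Neighbor 3: others sum to 61; max(0, 47 - 61) = 0.
Neighbor 4: others sum to 42; max(0, 47 - 42) = 5.
Total collected = 0 + 3 + 0 + 5 = 8.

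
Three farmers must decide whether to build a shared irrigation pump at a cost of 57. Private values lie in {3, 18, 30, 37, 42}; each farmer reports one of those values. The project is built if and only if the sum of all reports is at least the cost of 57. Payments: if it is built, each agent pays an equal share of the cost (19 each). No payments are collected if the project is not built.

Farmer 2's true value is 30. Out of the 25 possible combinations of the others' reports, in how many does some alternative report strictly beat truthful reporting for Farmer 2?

2

Others report (3, 18): truth gives 0; report 37 gives 11 > 0. Violating.
Others report (18, 3): truth gives 0; report 37 gives 11 > 0. Violating.
Others report (3, 3): truth gives 0; no alternative beats it.
Others report (3, 30): truth gives 11; no alternative beats it.
(Checking all 25 profiles: 2 have a profitable deviation, 23 do not.)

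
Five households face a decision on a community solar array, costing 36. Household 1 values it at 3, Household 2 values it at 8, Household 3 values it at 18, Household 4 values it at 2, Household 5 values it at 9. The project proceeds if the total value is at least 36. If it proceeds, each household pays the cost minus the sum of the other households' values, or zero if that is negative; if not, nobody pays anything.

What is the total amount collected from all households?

23

Total value 40 ≥ cost 36, so it is built.
Household 1: others sum to 37; max(0, 36 - 37) = 0.
Household 2: others sum to 32; max(0, 36 - 32) = 4.
Household 3: others sum to 22; max(0, 36 - 22) = 14.
Household 4: others sum to 38; max(0, 36 - 38) = 0.
Household 5: others sum to 31; max(0, 36 - 31) = 5.
Total collected = 0 + 4 + 14 + 0 + 5 = 23.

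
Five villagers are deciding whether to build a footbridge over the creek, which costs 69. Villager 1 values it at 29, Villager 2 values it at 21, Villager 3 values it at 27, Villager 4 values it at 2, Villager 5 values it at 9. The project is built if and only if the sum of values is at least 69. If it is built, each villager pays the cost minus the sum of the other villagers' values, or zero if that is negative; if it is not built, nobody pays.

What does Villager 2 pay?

2

Total value 88 ≥ cost 69, so the project is built.
The other villagers' values sum to 67.
Cost minus that sum is 69 - 67 = 2.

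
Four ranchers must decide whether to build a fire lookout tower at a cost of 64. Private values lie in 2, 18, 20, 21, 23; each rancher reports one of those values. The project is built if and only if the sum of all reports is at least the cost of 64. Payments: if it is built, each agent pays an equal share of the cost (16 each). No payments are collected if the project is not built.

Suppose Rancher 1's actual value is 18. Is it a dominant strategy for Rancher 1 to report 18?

Consider the case where Rancher 2 reports 2, Rancher 3 reports 18 and Rancher 4 reports 21.
Truthful report 18: project not built, utility 0.
Report 23 instead: project built, pays 16, utility 18 - 16 = 2.
Since 2 > 0, reporting 23 is strictly better here, so truthful reporting is not dominant.

No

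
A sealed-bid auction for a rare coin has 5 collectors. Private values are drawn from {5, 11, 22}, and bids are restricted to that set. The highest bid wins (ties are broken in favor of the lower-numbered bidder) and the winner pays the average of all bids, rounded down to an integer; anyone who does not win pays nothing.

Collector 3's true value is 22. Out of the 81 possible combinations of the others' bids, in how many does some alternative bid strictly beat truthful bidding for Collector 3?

Others bid (5, 5, 5, 5): truth gives 14; bid 11 gives 16 > 14. Violating.
Others bid (5, 5, 5, 11): truth gives 13; bid 11 gives 15 > 13. Violating.
Others bid (5, 5, 11, 5): truth gives 13; bid 11 gives 15 > 13. Violating.
Others bid (5, 5, 11, 11): truth gives 12; bid 11 gives 14 > 12. Violating.
Others bid (5, 5, 5, 22): truth gives 11; no alternative beats it.
Others bid (5, 5, 11, 22): truth gives 9; no alternative beats it.
(Checking all 81 profiles: 4 have a profitable deviation, 77 do not.)

4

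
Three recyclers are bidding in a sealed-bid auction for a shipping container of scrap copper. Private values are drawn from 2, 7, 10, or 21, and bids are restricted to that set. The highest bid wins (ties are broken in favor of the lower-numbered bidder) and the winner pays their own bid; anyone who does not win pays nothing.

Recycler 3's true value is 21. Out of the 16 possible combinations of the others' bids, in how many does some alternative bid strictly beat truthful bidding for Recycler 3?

4

Others bid (2, 2): truth gives 0; bid 7 gives 14 > 0. Violating.
Others bid (2, 7): truth gives 0; bid 10 gives 11 > 0. Violating.
Others bid (7, 2): truth gives 0; bid 10 gives 11 > 0. Violating.
Others bid (7, 7): truth gives 0; bid 10 gives 11 > 0. Violating.
Others bid (2, 10): truth gives 0; no alternative beats it.
Others bid (2, 21): truth gives 0; no alternative beats it.
(Checking all 16 profiles: 4 have a profitable deviation, 12 do not.)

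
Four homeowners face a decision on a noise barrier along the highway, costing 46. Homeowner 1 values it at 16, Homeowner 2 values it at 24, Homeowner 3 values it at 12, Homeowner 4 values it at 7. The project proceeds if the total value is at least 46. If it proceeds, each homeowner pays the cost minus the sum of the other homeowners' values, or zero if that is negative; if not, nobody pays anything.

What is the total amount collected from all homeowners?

Total value 59 ≥ cost 46, so it is built.
Homeowner 1: others sum to 43; max(0, 46 - 43) = 3.
Homeowner 2: others sum to 35; max(0, 46 - 35) = 11.
Homeowner 3: others sum to 47; max(0, 46 - 47) = 0.
Homeowner 4: others sum to 52; max(0, 46 - 52) = 0.
Total collected = 3 + 11 + 0 + 0 = 14.

14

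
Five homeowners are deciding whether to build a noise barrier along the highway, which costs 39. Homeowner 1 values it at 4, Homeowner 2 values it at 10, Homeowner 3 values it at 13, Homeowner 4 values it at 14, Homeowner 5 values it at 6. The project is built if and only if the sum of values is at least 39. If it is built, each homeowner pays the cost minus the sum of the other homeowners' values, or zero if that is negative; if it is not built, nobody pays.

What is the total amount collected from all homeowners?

13

Total value 47 ≥ cost 39, so it is built.
Homeowner 1: others sum to 43; max(0, 39 - 43) = 0.
Homeowner 2: others sum to 37; max(0, 39 - 37) = 2.
Homeowner 3: others sum to 34; max(0, 39 - 34) = 5.
Homeowner 4: others sum to 33; max(0, 39 - 33) = 6.
Homeowner 5: others sum to 41; max(0, 39 - 41) = 0.
Total collected = 0 + 2 + 5 + 6 + 0 = 13.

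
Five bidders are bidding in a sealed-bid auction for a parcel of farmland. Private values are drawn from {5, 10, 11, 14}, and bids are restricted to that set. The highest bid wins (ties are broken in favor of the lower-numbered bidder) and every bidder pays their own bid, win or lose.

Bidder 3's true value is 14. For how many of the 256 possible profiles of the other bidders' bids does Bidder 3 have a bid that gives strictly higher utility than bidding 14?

Others bid (5, 5, 5, 5): truth gives 0; bid 10 gives 4 > 0. Violating.
Others bid (5, 5, 5, 10): truth gives 0; bid 10 gives 4 > 0. Violating.
Others bid (5, 5, 5, 11): truth gives 0; bid 11 gives 3 > 0. Violating.
Others bid (5, 5, 10, 5): truth gives 0; bid 10 gives 4 > 0. Violating.
Others bid (5, 5, 5, 14): truth gives 0; no alternative beats it.
Others bid (5, 5, 10, 14): truth gives 0; no alternative beats it.
(Checking all 256 profiles: 148 have a profitable deviation, 108 do not.)

148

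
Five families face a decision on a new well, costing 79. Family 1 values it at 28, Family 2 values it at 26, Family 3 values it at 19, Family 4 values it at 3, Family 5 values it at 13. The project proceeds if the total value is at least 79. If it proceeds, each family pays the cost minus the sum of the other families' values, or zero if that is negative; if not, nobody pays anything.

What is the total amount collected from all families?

Total value 89 ≥ cost 79, so it is built.
Family 1: others sum to 61; max(0, 79 - 61) = 18.
Family 2: others sum to 63; max(0, 79 - 63) = 16.
Family 3: others sum to 70; max(0, 79 - 70) = 9.
Family 4: others sum to 86; max(0, 79 - 86) = 0.
Family 5: others sum to 76; max(0, 79 - 76) = 3.
Total collected = 18 + 16 + 9 + 0 + 3 = 46.

46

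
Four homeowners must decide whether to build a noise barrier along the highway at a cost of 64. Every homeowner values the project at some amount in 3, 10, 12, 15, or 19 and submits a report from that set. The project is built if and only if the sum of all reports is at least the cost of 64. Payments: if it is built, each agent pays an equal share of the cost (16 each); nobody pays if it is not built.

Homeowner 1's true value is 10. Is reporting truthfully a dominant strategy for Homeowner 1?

No

Consider the case where Homeowner 2 reports 19, Homeowner 3 reports 19 and Homeowner 4 reports 19.
Truthful report 10: project built, pays 16, utility 10 - 16 = -6.
Report 3 instead: project not built, utility 0.
Since 0 > -6, reporting 3 is strictly better here, so truthful reporting is not dominant.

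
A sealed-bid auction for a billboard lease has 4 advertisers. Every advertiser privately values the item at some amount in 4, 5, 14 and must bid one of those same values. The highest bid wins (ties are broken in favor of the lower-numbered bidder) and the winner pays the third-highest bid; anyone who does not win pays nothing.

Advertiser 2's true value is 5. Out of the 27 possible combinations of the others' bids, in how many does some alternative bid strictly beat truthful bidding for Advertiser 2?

3

Others bid (4, 4, 14): truth gives 0; bid 14 gives 1 > 0. Violating.
Others bid (4, 14, 4): truth gives 0; bid 14 gives 1 > 0. Violating.
Others bid (5, 4, 4): truth gives 0; bid 14 gives 1 > 0. Violating.
Others bid (4, 4, 4): truth gives 1; no alternative beats it.
Others bid (4, 4, 5): truth gives 1; no alternative beats it.
(Checking all 27 profiles: 3 have a profitable deviation, 24 do not.)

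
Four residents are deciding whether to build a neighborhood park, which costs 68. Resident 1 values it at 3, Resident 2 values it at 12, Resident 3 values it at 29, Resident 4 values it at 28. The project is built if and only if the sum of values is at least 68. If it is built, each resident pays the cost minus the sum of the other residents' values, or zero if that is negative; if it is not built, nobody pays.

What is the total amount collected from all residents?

Total value 72 ≥ cost 68, so it is built.
Resident 1: others sum to 69; max(0, 68 - 69) = 0.
Resident 2: others sum to 60; max(0, 68 - 60) = 8.
Resident 3: others sum to 43; max(0, 68 - 43) = 25.
Resident 4: others sum to 44; max(0, 68 - 44) = 24.
Total collected = 0 + 8 + 25 + 24 = 57.

57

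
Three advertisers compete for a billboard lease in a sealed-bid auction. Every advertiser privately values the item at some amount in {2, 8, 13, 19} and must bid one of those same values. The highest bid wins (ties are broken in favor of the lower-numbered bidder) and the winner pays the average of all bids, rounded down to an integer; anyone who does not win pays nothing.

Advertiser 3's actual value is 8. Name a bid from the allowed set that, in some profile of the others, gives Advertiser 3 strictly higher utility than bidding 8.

Suppose Advertiser 1 bids 2 and Advertiser 2 bids 8.
Bid 8: loses, pays 0, utility 0.
Bid 13: wins, pays 7, utility 8 - 7 = 1.
So bidding 13 beats truth here (1 > 0).

13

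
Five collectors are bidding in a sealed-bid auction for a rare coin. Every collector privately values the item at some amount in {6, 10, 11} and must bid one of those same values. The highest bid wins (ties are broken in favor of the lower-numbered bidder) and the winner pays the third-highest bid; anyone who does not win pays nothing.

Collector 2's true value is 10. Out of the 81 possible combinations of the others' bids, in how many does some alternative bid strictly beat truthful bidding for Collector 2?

4

Others bid (6, 6, 6, 11): truth gives 0; bid 11 gives 4 > 0. Violating.
Others bid (6, 6, 11, 6): truth gives 0; bid 11 gives 4 > 0. Violating.
Others bid (6, 11, 6, 6): truth gives 0; bid 11 gives 4 > 0. Violating.
Others bid (10, 6, 6, 6): truth gives 0; bid 11 gives 4 > 0. Violating.
Others bid (6, 6, 6, 6): truth gives 4; no alternative beats it.
Others bid (6, 6, 6, 10): truth gives 4; no alternative beats it.
(Checking all 81 profiles: 4 have a profitable deviation, 77 do not.)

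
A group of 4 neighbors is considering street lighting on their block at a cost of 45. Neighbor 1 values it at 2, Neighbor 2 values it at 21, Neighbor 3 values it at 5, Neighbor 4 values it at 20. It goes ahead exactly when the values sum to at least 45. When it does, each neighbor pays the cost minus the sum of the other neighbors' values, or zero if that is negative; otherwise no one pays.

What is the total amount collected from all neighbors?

Total value 48 ≥ cost 45, so it is built.
Neighbor 1: others sum to 46; max(0, 45 - 46) = 0.
Neighbor 2: others sum to 27; max(0, 45 - 27) = 18.
Neighbor 3: others sum to 43; max(0, 45 - 43) = 2.
Neighbor 4: others sum to 28; max(0, 45 - 28) = 17.
Total collected = 0 + 18 + 2 + 17 = 37.

37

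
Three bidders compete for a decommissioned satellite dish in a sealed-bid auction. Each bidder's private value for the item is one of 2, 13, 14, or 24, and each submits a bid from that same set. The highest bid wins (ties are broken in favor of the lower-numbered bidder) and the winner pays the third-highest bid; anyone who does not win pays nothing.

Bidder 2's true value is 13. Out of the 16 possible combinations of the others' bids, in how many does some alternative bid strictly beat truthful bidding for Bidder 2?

4

Others bid (2, 14): truth gives 0; bid 14 gives 11 > 0. Violating.
Others bid (2, 24): truth gives 0; bid 24 gives 11 > 0. Violating.
Others bid (13, 2): truth gives 0; bid 14 gives 11 > 0. Violating.
Others bid (14, 2): truth gives 0; bid 24 gives 11 > 0. Violating.
Others bid (2, 2): truth gives 11; no alternative beats it.
Others bid (2, 13): truth gives 11; no alternative beats it.
(Checking all 16 profiles: 4 have a profitable deviation, 12 do not.)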